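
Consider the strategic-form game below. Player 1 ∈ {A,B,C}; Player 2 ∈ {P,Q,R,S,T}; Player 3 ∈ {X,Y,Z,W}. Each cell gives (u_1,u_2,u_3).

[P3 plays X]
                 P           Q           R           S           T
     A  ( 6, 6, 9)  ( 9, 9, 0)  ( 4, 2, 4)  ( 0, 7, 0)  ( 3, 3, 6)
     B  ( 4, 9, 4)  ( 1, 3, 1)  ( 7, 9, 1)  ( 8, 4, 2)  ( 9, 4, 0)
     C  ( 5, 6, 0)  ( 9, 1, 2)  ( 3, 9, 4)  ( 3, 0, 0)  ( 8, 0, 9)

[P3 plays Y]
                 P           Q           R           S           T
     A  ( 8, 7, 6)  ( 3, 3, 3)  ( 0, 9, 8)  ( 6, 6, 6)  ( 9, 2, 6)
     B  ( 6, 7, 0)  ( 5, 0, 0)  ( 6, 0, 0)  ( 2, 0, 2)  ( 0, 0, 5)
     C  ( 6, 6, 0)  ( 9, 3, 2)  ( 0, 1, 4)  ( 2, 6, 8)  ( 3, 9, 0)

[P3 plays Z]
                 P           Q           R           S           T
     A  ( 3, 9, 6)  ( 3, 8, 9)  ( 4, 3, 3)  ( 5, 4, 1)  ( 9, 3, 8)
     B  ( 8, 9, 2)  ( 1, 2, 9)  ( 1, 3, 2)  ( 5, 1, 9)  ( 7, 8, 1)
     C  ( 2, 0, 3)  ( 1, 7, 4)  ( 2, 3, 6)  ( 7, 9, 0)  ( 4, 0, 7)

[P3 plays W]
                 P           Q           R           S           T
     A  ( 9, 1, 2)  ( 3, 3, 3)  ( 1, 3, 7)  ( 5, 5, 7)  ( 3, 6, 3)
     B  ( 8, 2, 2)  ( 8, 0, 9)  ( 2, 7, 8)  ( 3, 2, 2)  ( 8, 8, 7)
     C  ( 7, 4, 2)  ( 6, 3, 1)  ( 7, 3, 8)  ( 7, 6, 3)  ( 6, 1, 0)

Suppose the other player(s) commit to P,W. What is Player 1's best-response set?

u_1(A vs P,W) = 9
u_1(B vs P,W) = 8
u_1(C vs P,W) = 7
max payoff 9 at {A}

argmax u_1 = {A}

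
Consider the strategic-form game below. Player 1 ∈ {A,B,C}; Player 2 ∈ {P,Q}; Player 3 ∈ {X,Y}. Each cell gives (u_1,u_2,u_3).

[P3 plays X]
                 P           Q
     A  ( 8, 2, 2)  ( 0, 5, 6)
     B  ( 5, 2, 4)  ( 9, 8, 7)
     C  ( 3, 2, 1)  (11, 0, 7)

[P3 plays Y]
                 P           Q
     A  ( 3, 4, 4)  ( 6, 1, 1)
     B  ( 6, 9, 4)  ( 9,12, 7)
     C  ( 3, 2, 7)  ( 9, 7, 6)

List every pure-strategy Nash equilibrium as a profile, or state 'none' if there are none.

NE set: (B,Q,Y)

(A,P,X): not NE [P2→Q gives 5>2; P3→Y gives 4>2]
(A,P,Y): not NE [P1→B gives 6>3]
(A,Q,X): not NE [P1→C gives 11>0]
(A,Q,Y): not NE [P1→C gives 9>6; P2→P gives 4>1; P3→X gives 6>1]
(B,P,X): not NE [P1→A gives 8>5; P2→Q gives 8>2]
(B,P,Y): not NE [P2→Q gives 12>9]
(B,Q,X): not NE [P1→C gives 11>9]
(B,Q,Y): NE
(C,P,X): not NE [P1→A gives 8>3; P3→Y gives 7>1]
(C,P,Y): not NE [P1→B gives 6>3; P2→Q gives 7>2]
(C,Q,X): not NE [P2→P gives 2>0]
(C,Q,Y): not NE [P3→X gives 7>6]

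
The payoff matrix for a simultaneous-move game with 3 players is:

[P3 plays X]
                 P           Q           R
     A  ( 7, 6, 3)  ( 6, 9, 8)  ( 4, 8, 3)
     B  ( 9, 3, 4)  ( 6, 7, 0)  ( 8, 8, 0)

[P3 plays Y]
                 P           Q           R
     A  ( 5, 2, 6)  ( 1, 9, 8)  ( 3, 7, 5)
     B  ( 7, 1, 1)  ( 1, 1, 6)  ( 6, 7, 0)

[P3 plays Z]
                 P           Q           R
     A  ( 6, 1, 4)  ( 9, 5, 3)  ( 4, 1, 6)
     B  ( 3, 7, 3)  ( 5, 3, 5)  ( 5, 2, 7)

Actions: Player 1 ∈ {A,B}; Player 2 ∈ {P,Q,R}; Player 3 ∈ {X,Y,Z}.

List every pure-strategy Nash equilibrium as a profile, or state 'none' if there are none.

(A,P,X): not NE [P1→B gives 9>7; P2→Q gives 9>6; P3→Y gives 6>3]
(A,P,Y): not NE [P1→B gives 7>5; P2→Q gives 9>2]
(A,P,Z): not NE [P2→Q gives 5>1; P3→Y gives 6>4]
(A,Q,X): NE
(A,Q,Y): NE
(A,Q,Z): not NE [P3→Y gives 8>3]
(A,R,X): not NE [P1→B gives 8>4; P2→Q gives 9>8; P3→Z gives 6>3]
(A,R,Y): not NE [P1→B gives 6>3; P2→Q gives 9>7; P3→Z gives 6>5]
(A,R,Z): not NE [P1→B gives 5>4; P2→Q gives 5>1]
(B,P,X): not NE [P2→R gives 8>3]
(B,P,Y): not NE [P2→R gives 7>1; P3→X gives 4>1]
(B,P,Z): not NE [P1→A gives 6>3; P3→X gives 4>3]
(B,Q,X): not NE [P2→R gives 8>7; P3→Y gives 6>0]
(B,Q,Y): not NE [P2→R gives 7>1]
(B,Q,Z): not NE [P1→A gives 9>5; P2→P gives 7>3; P3→Y gives 6>5]
(B,R,X): not NE [P3→Z gives 7>0]
(B,R,Y): not NE [P3→Z gives 7>0]
(B,R,Z): not NE [P2→P gives 7>2]

NE set: (A,Q,X), (A,Q,Y)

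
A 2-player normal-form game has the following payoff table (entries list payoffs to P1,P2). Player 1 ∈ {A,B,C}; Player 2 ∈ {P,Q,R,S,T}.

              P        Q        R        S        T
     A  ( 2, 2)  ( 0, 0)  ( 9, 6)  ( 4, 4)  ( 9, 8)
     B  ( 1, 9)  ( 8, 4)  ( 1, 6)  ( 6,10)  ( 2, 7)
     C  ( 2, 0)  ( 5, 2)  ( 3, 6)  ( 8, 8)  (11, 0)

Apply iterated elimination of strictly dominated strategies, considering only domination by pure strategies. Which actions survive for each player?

P2 drop P (S beats it: A:4>2 B:10>9 C:8>0)
P2 drop Q (R beats it: A:6>0 B:6>4 C:6>2)
P1 drop B (C beats it: R:3>1 S:8>6 T:11>2)
P1→{A,C} P2→{R,S,T}

IESDS → P1:{A,C} P2:{R,S,T}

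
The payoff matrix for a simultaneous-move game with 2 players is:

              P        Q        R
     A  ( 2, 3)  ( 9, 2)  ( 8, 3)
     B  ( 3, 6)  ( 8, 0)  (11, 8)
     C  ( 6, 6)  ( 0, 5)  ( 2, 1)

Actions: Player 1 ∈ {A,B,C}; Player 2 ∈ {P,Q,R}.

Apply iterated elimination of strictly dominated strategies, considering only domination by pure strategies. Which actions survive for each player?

P2 drop Q (P beats it: A:3>2 B:6>0 C:6>5)
P1 drop A (B beats it: P:3>2 R:11>8)
P1→{B,C} P2→{P,R}

IESDS → P1:{B,C} P2:{P,R}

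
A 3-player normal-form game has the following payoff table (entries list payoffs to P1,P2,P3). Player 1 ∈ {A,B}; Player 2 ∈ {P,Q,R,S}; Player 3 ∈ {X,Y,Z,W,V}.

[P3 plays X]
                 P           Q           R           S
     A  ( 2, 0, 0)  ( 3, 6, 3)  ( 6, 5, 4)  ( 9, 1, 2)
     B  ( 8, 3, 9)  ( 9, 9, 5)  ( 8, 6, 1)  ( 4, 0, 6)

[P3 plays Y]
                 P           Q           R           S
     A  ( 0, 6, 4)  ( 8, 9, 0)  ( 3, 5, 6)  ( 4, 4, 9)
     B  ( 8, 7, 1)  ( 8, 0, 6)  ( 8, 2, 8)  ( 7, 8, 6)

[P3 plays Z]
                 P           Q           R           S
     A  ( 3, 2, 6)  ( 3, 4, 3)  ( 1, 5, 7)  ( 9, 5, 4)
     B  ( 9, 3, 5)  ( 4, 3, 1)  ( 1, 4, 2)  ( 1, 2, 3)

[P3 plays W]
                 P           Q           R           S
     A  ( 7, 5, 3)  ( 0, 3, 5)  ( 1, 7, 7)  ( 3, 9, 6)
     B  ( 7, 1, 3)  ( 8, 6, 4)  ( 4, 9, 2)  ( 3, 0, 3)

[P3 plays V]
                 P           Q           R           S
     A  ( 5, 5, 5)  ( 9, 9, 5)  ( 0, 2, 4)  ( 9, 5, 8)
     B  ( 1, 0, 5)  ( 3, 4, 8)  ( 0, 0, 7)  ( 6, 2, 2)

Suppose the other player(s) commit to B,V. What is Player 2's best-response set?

argmax u_2 = {Q}

u_2(P vs B,V) = 0
u_2(Q vs B,V) = 4
u_2(R vs B,V) = 0
u_2(S vs B,V) = 2
max payoff 4 at {Q}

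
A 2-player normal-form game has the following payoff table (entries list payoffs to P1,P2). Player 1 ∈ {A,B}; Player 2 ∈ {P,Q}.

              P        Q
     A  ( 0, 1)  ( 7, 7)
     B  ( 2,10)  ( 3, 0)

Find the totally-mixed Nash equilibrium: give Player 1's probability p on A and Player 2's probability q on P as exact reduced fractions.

P1 indiff ⇒ q·0+(1-q)·7 = q·2+(1-q)·3 ⇒ q(-2) = (1-q)(-4) ⇒ q = 2/3
P2 indiff ⇒ p·1+(1-p)·10 = p·7+(1-p)·0 ⇒ p(-6) = (1-p)(-10) ⇒ p = 5/8

P1 mixes 5/8 on A; P2 mixes 2/3 on P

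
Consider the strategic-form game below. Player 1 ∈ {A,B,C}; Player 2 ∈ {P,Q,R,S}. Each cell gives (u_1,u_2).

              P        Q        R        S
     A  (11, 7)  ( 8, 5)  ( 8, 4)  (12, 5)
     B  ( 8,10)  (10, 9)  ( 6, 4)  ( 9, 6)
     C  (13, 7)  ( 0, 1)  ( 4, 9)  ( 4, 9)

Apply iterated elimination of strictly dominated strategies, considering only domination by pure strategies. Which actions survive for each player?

P2 drop Q (P beats it: A:7>5 B:10>9 C:7>1)
P1 drop B (A beats it: P:11>8 R:8>6 S:12>9)
P1→{A,C} P2→{P,R,S}

Remaining: P1:{A,C} P2:{P,R,S}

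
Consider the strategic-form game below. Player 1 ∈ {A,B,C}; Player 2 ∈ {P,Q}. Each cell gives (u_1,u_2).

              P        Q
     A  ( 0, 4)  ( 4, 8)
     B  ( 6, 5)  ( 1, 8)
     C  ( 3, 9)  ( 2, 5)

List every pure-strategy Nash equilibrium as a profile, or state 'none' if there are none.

(A,P): not NE [P1→B gives 6>0; P2→Q gives 8>4]
(A,Q): NE
(B,P): not NE [P2→Q gives 8>5]
(B,Q): not NE [P1→A gives 4>1]
(C,P): not NE [P1→B gives 6>3]
(C,Q): not NE [P1→A gives 4>2; P2→P gives 9>5]

Nash profiles: (A,Q)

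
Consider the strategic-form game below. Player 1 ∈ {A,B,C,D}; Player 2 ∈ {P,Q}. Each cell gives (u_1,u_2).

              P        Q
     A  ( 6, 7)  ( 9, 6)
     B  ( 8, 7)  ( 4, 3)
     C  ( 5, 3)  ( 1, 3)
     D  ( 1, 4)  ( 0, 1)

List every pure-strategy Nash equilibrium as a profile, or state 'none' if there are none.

NE set: (B,P)

(A,P): not NE [P1→B gives 8>6]
(A,Q): not NE [P2→P gives 7>6]
(B,P): NE
(B,Q): not NE [P1→A gives 9>4; P2→P gives 7>3]
(C,P): not NE [P1→B gives 8>5]
(C,Q): not NE [P1→A gives 9>1]
(D,P): not NE [P1→B gives 8>1]
(D,Q): not NE [P1→A gives 9>0; P2→P gives 4>1]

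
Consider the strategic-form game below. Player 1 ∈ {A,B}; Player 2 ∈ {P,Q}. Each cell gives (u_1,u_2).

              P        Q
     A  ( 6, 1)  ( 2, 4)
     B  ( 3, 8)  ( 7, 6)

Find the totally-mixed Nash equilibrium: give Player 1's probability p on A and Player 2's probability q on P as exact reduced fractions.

P1 indiff ⇒ q·6+(1-q)·2 = q·3+(1-q)·7 ⇒ q(3) = (1-q)(5) ⇒ q = 5/8
P2 indiff ⇒ p·1+(1-p)·8 = p·4+(1-p)·6 ⇒ p(-3) = (1-p)(-2) ⇒ p = 2/5

(p,q) = (2/5, 5/8)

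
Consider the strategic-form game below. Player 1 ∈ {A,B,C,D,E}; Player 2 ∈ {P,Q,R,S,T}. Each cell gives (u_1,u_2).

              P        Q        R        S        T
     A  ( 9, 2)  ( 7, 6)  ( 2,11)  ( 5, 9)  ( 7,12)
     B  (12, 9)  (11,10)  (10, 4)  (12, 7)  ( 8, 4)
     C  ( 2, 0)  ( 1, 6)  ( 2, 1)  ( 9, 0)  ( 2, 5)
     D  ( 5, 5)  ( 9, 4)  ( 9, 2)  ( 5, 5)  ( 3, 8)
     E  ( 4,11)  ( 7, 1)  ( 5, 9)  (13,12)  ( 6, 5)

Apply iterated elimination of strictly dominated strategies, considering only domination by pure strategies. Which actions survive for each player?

P1 drop A (B beats it: P:12>9 Q:11>7 R:10>2 S:12>5 T:8>7)
P1 drop C (B beats it: P:12>2 Q:11>1 R:10>2 S:12>9 T:8>2)
P1 drop D (B beats it: P:12>5 Q:11>9 R:10>9 S:12>5 T:8>3)
P2 drop R (P beats it: B:9>4 E:11>9)
P2 drop T (P beats it: B:9>4 E:11>5)
P1→{B,E} P2→{P,Q,S}

IESDS → P1:{B,E} P2:{P,Q,S}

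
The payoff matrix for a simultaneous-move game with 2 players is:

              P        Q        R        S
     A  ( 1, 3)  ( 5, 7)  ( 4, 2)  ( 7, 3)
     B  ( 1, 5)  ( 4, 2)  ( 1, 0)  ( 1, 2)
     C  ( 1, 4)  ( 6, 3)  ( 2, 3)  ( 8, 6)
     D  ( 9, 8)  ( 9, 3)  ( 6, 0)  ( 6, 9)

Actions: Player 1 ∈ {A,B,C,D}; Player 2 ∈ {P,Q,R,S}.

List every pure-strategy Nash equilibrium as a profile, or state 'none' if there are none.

(A,P): not NE [P1→D gives 9>1; P2→Q gives 7>3]
(A,Q): not NE [P1→D gives 9>5]
(A,R): not NE [P1→D gives 6>4; P2→Q gives 7>2]
(A,S): not NE [P1→C gives 8>7; P2→Q gives 7>3]
(B,P): not NE [P1→D gives 9>1]
(B,Q): not NE [P1→D gives 9>4; P2→P gives 5>2]
(B,R): not NE [P1→D gives 6>1; P2→P gives 5>0]
(B,S): not NE [P1→C gives 8>1; P2→P gives 5>2]
(C,P): not NE [P1→D gives 9>1; P2→S gives 6>4]
(C,Q): not NE [P1→D gives 9>6; P2→S gives 6>3]
(C,R): not NE [P1→D gives 6>2; P2→S gives 6>3]
(C,S): NE
(D,P): not NE [P2→S gives 9>8]
(D,Q): not NE [P2→S gives 9>3]
(D,R): not NE [P2→S gives 9>0]
(D,S): not NE [P1→C gives 8>6]

PSNE = {(C,S)}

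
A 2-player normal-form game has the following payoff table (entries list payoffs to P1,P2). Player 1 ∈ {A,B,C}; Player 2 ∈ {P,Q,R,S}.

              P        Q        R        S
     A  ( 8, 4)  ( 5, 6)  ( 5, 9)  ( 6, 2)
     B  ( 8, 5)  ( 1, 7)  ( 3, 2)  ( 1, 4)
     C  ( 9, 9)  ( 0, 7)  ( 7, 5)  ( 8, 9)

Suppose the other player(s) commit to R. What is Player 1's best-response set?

BR_1 = {C}

u_1(A vs R) = 5
u_1(B vs R) = 3
u_1(C vs R) = 7
max payoff 7 at {C}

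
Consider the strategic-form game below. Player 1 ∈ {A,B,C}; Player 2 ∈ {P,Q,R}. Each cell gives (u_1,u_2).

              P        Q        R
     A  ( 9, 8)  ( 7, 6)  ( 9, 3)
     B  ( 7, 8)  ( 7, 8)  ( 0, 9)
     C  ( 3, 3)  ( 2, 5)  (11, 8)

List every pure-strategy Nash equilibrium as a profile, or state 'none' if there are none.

(A,P): NE
(A,Q): not NE [P2→P gives 8>6]
(A,R): not NE [P1→C gives 11>9; P2→P gives 8>3]
(B,P): not NE [P1→A gives 9>7; P2→R gives 9>8]
(B,Q): not NE [P2→R gives 9>8]
(B,R): not NE [P1→C gives 11>0]
(C,P): not NE [P1→A gives 9>3; P2→R gives 8>3]
(C,Q): not NE [P1→B gives 7>2; P2→R gives 8>5]
(C,R): NE

PSNE = {(A,P), (C,R)}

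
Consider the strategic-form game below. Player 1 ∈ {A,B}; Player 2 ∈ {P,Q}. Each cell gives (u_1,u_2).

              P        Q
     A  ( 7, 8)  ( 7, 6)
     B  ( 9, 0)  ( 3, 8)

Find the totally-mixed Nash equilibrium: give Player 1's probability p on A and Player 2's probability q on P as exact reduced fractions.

P1 indiff ⇒ q·7+(1-q)·7 = q·9+(1-q)·3 ⇒ q(-2) = (1-q)(-4) ⇒ q = 2/3
P2 indiff ⇒ p·8+(1-p)·0 = p·6+(1-p)·8 ⇒ p(2) = (1-p)(8) ⇒ p = 4/5

(p,q) = (4/5, 2/3)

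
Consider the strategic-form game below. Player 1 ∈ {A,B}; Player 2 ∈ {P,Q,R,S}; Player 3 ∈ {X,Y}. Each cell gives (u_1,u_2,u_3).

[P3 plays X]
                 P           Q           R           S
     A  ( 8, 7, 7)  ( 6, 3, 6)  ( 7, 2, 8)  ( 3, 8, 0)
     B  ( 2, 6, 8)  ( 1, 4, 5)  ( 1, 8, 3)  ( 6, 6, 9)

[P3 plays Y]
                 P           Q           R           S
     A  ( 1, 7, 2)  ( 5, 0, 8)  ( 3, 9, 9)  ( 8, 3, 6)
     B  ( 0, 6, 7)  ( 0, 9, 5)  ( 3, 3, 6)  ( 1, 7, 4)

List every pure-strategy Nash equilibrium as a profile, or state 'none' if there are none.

(A,P,X): not NE [P2→S gives 8>7]
(A,P,Y): not NE [P2→R gives 9>7; P3→X gives 7>2]
(A,Q,X): not NE [P2→S gives 8>3; P3→Y gives 8>6]
(A,Q,Y): not NE [P2→R gives 9>0]
(A,R,X): not NE [P2→S gives 8>2; P3→Y gives 9>8]
(A,R,Y): NE
(A,S,X): not NE [P1→B gives 6>3; P3→Y gives 6>0]
(A,S,Y): not NE [P2→R gives 9>3]
(B,P,X): not NE [P1→A gives 8>2; P2→R gives 8>6]
(B,P,Y): not NE [P1→A gives 1>0; P2→Q gives 9>6; P3→X gives 8>7]
(B,Q,X): not NE [P1→A gives 6>1; P2→R gives 8>4]
(B,Q,Y): not NE [P1→A gives 5>0]
(B,R,X): not NE [P1→A gives 7>1; P3→Y gives 6>3]
(B,R,Y): not NE [P2→Q gives 9>3]
(B,S,X): not NE [P2→R gives 8>6]
(B,S,Y): not NE [P1→A gives 8>1; P2→Q gives 9>7; P3→X gives 9>4]

PSNE = {(A,R,Y)}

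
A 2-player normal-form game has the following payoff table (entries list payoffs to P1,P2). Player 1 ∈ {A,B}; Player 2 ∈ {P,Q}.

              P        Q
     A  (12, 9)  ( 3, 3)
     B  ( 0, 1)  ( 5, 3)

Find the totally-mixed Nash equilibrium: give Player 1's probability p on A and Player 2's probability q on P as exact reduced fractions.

P1 indiff ⇒ q·12+(1-q)·3 = q·0+(1-q)·5 ⇒ q(12) = (1-q)(2) ⇒ q = 1/7
P2 indiff ⇒ p·9+(1-p)·1 = p·3+(1-p)·3 ⇒ p(6) = (1-p)(2) ⇒ p = 1/4

(p,q) = (1/4, 1/7)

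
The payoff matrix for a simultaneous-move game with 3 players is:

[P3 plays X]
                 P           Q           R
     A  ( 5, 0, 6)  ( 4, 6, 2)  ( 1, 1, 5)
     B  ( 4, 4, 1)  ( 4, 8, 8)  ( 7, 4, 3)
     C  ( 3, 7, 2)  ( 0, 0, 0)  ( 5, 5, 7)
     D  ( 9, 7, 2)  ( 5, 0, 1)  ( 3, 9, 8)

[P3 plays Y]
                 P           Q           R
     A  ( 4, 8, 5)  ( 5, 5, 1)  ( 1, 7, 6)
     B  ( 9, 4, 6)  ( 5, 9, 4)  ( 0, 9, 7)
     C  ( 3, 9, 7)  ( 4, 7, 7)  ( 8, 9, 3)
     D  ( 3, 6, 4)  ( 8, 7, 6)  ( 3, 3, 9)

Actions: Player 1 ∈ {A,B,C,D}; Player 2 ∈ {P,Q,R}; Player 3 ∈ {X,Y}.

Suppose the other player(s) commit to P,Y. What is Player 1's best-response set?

u_1(A vs P,Y) = 4
u_1(B vs P,Y) = 9
u_1(C vs P,Y) = 3
u_1(D vs P,Y) = 3
max payoff 9 at {B}

argmax u_1 = {B}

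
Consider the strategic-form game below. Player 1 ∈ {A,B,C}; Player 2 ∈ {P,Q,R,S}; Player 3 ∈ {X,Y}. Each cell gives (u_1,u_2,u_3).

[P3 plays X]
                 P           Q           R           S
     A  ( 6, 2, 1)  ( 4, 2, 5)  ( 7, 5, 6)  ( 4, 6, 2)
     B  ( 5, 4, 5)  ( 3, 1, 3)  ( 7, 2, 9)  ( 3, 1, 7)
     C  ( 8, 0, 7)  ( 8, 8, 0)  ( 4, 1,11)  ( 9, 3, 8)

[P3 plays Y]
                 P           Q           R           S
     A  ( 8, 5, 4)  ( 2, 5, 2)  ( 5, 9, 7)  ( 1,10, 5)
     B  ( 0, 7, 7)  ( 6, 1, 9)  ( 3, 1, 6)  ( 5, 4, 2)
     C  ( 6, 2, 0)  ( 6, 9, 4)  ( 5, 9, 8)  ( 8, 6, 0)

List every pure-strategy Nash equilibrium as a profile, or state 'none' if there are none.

NE set: (C,Q,Y)

(A,P,X): not NE [P1→C gives 8>6; P2→S gives 6>2; P3→Y gives 4>1]
(A,P,Y): not NE [P2→S gives 10>5]
(A,Q,X): not NE [P1→C gives 8>4; P2→S gives 6>2]
(A,Q,Y): not NE [P1→C gives 6>2; P2→S gives 10>5; P3→X gives 5>2]
(A,R,X): not NE [P2→S gives 6>5; P3→Y gives 7>6]
(A,R,Y): not NE [P2→S gives 10>9]
(A,S,X): not NE [P1→C gives 9>4; P3→Y gives 5>2]
(A,S,Y): not NE [P1→C gives 8>1]
(B,P,X): not NE [P1→C gives 8>5; P3→Y gives 7>5]
(B,P,Y): not NE [P1→A gives 8>0]
(B,Q,X): not NE [P1→C gives 8>3; P2→P gives 4>1; P3→Y gives 9>3]
(B,Q,Y): not NE [P2→P gives 7>1]
(B,R,X): not NE [P2→P gives 4>2]
(B,R,Y): not NE [P1→C gives 5>3; P2→P gives 7>1; P3→X gives 9>6]
(B,S,X): not NE [P1→C gives 9>3; P2→P gives 4>1]
(B,S,Y): not NE [P1→C gives 8>5; P2→P gives 7>4; P3→X gives 7>2]
(C,P,X): not NE [P2→Q gives 8>0]
(C,P,Y): not NE [P1→A gives 8>6; P2→R gives 9>2; P3→X gives 7>0]
(C,Q,X): not NE [P3→Y gives 4>0]
(C,Q,Y): NE
(C,R,X): not NE [P1→B gives 7>4; P2→Q gives 8>1]
(C,R,Y): not NE [P3→X gives 11>8]
(C,S,X): not NE [P2→Q gives 8>3]
(C,S,Y): not NE [P2→R gives 9>6; P3→X gives 8>0]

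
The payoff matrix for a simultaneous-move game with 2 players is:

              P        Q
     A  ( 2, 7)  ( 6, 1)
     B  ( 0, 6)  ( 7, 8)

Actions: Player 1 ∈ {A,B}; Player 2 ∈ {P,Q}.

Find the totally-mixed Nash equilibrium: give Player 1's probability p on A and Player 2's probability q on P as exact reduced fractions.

P1 indiff ⇒ q·2+(1-q)·6 = q·0+(1-q)·7 ⇒ q(2) = (1-q)(1) ⇒ q = 1/3
P2 indiff ⇒ p·7+(1-p)·6 = p·1+(1-p)·8 ⇒ p(6) = (1-p)(2) ⇒ p = 1/4

p=1/4, q=1/3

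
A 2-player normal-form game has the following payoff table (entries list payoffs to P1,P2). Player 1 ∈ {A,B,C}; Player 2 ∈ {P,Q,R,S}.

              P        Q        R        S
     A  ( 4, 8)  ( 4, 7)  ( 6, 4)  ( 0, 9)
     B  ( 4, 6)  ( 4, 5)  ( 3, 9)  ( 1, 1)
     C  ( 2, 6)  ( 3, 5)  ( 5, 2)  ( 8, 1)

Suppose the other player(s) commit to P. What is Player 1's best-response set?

argmax u_1 = {A,B}

u_1(A vs P) = 4
u_1(B vs P) = 4
u_1(C vs P) = 2
max payoff 4 at {A,B}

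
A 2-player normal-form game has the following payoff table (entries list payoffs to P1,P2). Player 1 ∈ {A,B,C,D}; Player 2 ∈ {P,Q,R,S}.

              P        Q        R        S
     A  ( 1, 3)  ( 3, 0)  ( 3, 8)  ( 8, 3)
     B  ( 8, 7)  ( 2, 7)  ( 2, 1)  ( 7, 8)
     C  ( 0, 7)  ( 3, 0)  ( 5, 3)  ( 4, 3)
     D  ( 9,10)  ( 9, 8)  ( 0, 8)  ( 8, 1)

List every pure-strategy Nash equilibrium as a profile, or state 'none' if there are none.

NE set: (D,P)

(A,P): not NE [P1→D gives 9>1; P2→R gives 8>3]
(A,Q): not NE [P1→D gives 9>3; P2→R gives 8>0]
(A,R): not NE [P1→C gives 5>3]
(A,S): not NE [P2→R gives 8>3]
(B,P): not NE [P1→D gives 9>8; P2→S gives 8>7]
(B,Q): not NE [P1→D gives 9>2; P2→S gives 8>7]
(B,R): not NE [P1→C gives 5>2; P2→S gives 8>1]
(B,S): not NE [P1→D gives 8>7]
(C,P): not NE [P1→D gives 9>0]
(C,Q): not NE [P1→D gives 9>3; P2→P gives 7>0]
(C,R): not NE [P2→P gives 7>3]
(C,S): not NE [P1→D gives 8>4; P2→P gives 7>3]
(D,P): NE
(D,Q): not NE [P2→P gives 10>8]
(D,R): not NE [P1→C gives 5>0; P2→P gives 10>8]
(D,S): not NE [P2→P gives 10>1]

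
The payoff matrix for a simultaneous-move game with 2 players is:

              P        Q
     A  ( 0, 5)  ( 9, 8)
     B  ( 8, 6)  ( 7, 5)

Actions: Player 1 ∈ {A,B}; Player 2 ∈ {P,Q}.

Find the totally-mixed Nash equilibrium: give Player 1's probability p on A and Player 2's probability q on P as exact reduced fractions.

P1 indiff ⇒ q·0+(1-q)·9 = q·8+(1-q)·7 ⇒ q(-8) = (1-q)(-2) ⇒ q = 1/5
P2 indiff ⇒ p·5+(1-p)·6 = p·8+(1-p)·5 ⇒ p(-3) = (1-p)(-1) ⇒ p = 1/4

P1 mixes 1/4 on A; P2 mixes 1/5 on P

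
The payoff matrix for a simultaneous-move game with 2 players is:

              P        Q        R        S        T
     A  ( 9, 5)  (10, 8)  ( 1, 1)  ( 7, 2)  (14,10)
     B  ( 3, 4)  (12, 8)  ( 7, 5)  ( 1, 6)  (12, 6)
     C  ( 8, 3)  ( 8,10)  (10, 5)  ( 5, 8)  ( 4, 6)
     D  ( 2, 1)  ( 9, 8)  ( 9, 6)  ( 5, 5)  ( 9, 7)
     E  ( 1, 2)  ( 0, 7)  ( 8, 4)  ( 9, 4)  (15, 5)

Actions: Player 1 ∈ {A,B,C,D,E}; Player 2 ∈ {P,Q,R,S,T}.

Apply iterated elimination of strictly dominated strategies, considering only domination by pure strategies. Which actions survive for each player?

P2 drop P (Q beats it: A:8>5 B:8>4 C:10>3 D:8>1 E:7>2)
P2 drop R (Q beats it: A:8>1 B:8>5 C:10>5 D:8>6 E:7>4)
P1 drop C (A beats it: Q:10>8 S:7>5 T:14>4)
P1 drop D (A beats it: Q:10>9 S:7>5 T:14>9)
P2 drop S (Q beats it: A:8>2 B:8>6 E:7>4)
P1→{A,B,E} P2→{Q,T}

Remaining: P1:{A,B,E} P2:{Q,T}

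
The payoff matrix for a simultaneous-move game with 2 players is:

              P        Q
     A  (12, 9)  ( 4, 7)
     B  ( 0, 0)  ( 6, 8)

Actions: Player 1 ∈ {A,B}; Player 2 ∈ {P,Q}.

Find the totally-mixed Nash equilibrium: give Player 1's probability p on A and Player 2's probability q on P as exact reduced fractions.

P1 indiff ⇒ q·12+(1-q)·4 = q·0+(1-q)·6 ⇒ q(12) = (1-q)(2) ⇒ q = 1/7
P2 indiff ⇒ p·9+(1-p)·0 = p·7+(1-p)·8 ⇒ p(2) = (1-p)(8) ⇒ p = 4/5

p=4/5, q=1/7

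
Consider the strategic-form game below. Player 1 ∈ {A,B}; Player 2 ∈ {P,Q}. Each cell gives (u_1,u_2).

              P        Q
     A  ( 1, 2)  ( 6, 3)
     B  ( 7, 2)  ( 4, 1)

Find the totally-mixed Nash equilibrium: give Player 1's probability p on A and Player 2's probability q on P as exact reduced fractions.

(p,q) = (1/2, 1/4)

P1 indiff ⇒ q·1+(1-q)·6 = q·7+(1-q)·4 ⇒ q(-6) = (1-q)(-2) ⇒ q = 1/4
P2 indiff ⇒ p·2+(1-p)·2 = p·3+(1-p)·1 ⇒ p(-1) = (1-p)(-1) ⇒ p = 1/2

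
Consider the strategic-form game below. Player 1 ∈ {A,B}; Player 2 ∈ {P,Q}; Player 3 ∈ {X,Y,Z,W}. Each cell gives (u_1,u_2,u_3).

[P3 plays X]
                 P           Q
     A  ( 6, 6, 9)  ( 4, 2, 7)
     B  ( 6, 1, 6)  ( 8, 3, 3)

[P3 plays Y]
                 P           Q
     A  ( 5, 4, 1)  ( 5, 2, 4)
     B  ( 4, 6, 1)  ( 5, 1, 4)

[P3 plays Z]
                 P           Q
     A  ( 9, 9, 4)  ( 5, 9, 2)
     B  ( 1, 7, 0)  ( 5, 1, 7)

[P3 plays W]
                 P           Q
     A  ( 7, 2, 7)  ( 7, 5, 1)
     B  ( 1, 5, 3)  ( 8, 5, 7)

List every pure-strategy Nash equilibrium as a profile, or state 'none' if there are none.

NE set: (A,P,X), (B,Q,W)

(A,P,X): NE
(A,P,Y): not NE [P3→X gives 9>1]
(A,P,Z): not NE [P3→X gives 9>4]
(A,P,W): not NE [P2→Q gives 5>2; P3→X gives 9>7]
(A,Q,X): not NE [P1→B gives 8>4; P2→P gives 6>2]
(A,Q,Y): not NE [P2→P gives 4>2; P3→X gives 7>4]
(A,Q,Z): not NE [P3→X gives 7>2]
(A,Q,W): not NE [P1→B gives 8>7; P3→X gives 7>1]
(B,P,X): not NE [P2→Q gives 3>1]
(B,P,Y): not NE [P1→A gives 5>4; P3→X gives 6>1]
(B,P,Z): not NE [P1→A gives 9>1; P3→X gives 6>0]
(B,P,W): not NE [P1→A gives 7>1; P3→X gives 6>3]
(B,Q,X): not NE [P3→W gives 7>3]
(B,Q,Y): not NE [P2→P gives 6>1; P3→W gives 7>4]
(B,Q,Z): not NE [P2→P gives 7>1]
(B,Q,W): NE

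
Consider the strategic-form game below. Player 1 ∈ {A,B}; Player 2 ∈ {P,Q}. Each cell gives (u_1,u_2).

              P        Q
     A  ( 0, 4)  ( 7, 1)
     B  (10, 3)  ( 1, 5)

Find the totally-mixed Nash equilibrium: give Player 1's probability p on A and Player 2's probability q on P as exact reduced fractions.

P1 mixes 2/5 on A; P2 mixes 3/8 on P

P1 indiff ⇒ q·0+(1-q)·7 = q·10+(1-q)·1 ⇒ q(-10) = (1-q)(-6) ⇒ q = 3/8
P2 indiff ⇒ p·4+(1-p)·3 = p·1+(1-p)·5 ⇒ p(3) = (1-p)(2) ⇒ p = 2/5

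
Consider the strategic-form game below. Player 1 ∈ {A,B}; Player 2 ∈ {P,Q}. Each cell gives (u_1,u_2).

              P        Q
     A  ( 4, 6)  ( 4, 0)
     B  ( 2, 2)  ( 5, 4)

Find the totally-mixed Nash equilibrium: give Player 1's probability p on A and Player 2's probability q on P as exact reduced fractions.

P1 indiff ⇒ q·4+(1-q)·4 = q·2+(1-q)·5 ⇒ q(2) = (1-q)(1) ⇒ q = 1/3
P2 indiff ⇒ p·6+(1-p)·2 = p·0+(1-p)·4 ⇒ p(6) = (1-p)(2) ⇒ p = 1/4

(p,q) = (1/4, 1/3)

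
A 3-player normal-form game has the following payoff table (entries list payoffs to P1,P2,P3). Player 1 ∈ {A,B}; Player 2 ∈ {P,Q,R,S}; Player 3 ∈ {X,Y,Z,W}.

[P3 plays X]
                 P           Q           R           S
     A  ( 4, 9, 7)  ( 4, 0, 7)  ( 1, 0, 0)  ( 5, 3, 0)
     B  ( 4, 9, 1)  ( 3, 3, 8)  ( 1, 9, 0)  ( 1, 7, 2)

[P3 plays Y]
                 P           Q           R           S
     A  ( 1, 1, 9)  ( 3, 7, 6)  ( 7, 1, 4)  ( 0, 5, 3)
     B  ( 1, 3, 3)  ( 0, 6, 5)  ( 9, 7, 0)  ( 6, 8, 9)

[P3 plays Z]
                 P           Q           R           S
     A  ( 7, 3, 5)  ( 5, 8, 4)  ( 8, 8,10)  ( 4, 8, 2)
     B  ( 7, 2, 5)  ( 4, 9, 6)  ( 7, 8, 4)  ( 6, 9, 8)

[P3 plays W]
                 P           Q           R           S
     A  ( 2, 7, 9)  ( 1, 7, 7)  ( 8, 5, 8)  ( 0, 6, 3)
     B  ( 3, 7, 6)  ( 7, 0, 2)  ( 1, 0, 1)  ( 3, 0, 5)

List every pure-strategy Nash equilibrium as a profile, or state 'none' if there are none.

NE set: (A,R,Z), (B,P,W), (B,S,Y)

(A,P,X): not NE [P3→W gives 9>7]
(A,P,Y): not NE [P2→Q gives 7>1]
(A,P,Z): not NE [P2→S gives 8>3; P3→W gives 9>5]
(A,P,W): not NE [P1→B gives 3>2]
(A,Q,X): not NE [P2→P gives 9>0]
(A,Q,Y): not NE [P3→W gives 7>6]
(A,Q,Z): not NE [P3→W gives 7>4]
(A,Q,W): not NE [P1→B gives 7>1]
(A,R,X): not NE [P2→P gives 9>0; P3→Z gives 10>0]
(A,R,Y): not NE [P1→B gives 9>7; P2→Q gives 7>1; P3→Z gives 10>4]
(A,R,Z): NE
(A,R,W): not NE [P2→Q gives 7>5; P3→Z gives 10>8]
(A,S,X): not NE [P2→P gives 9>3; P3→W gives 3>0]
(A,S,Y): not NE [P1→B gives 6>0; P2→Q gives 7>5]
(A,S,Z): not NE [P1→B gives 6>4; P3→W gives 3>2]
(A,S,W): not NE [P1→B gives 3>0; P2→Q gives 7>6]
(B,P,X): not NE [P3→W gives 6>1]
(B,P,Y): not NE [P2→S gives 8>3; P3→W gives 6>3]
(B,P,Z): not NE [P2→S gives 9>2; P3→W gives 6>5]
(B,P,W): NE
(B,Q,X): not NE [P1→A gives 4>3; P2→R gives 9>3]
(B,Q,Y): not NE [P1→A gives 3>0; P2→S gives 8>6; P3→X gives 8>5]
(B,Q,Z): not NE [P1→A gives 5>4; P3→X gives 8>6]
(B,Q,W): not NE [P2→P gives 7>0; P3→X gives 8>2]
(B,R,X): not NE [P3→Z gives 4>0]
(B,R,Y): not NE [P2→S gives 8>7; P3→Z gives 4>0]
(B,R,Z): not NE [P1→A gives 8>7; P2→S gives 9>8]
(B,R,W): not NE [P1→A gives 8>1; P2→P gives 7>0; P3→Z gives 4>1]
(B,S,X): not NE [P1→A gives 5>1; P2→R gives 9>7; P3→Y gives 9>2]
(B,S,Y): NE
(B,S,Z): not NE [P3→Y gives 9>8]
(B,S,W): not NE [P2→P gives 7>0; P3→Y gives 9>5]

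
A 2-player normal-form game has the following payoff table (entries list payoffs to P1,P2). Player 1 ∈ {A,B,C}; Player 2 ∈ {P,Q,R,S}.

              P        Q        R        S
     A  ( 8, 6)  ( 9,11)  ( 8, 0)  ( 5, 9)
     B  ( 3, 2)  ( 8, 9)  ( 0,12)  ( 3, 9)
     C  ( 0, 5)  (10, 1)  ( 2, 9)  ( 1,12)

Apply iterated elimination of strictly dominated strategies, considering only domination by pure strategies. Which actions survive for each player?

Survivors P1:{A,C} P2:{Q,S}

P1 drop B (A beats it: P:8>3 Q:9>8 R:8>0 S:5>3)
P2 drop P (S beats it: A:9>6 C:12>5)
P2 drop R (S beats it: A:9>0 C:12>9)
P1→{A,C} P2→{Q,S}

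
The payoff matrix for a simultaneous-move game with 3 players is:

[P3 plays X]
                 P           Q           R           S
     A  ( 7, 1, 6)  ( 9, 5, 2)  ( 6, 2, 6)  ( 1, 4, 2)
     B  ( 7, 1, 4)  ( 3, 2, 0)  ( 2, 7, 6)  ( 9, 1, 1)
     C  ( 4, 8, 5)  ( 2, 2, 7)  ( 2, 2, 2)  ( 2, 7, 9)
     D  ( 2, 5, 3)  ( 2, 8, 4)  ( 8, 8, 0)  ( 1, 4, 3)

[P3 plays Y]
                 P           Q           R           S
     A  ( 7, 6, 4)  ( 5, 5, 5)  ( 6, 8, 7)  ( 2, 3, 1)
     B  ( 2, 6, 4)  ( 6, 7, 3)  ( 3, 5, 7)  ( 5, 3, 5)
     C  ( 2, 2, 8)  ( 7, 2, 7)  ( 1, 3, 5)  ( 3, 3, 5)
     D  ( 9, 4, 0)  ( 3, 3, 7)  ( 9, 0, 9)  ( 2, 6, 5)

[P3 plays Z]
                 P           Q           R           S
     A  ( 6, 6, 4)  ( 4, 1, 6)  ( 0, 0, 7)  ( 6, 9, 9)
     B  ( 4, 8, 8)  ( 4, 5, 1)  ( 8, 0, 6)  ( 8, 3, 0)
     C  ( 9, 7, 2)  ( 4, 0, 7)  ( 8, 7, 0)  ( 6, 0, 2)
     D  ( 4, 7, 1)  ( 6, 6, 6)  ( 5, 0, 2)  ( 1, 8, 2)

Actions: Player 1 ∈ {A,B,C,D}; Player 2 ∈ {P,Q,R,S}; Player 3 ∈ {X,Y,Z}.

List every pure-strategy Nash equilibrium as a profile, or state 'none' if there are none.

No pure NE.

(A,P,X): not NE [P2→Q gives 5>1]
(A,P,Y): not NE [P1→D gives 9>7; P2→R gives 8>6; P3→X gives 6>4]
(A,P,Z): not NE [P1→C gives 9>6; P2→S gives 9>6; P3→X gives 6>4]
(A,Q,X): not NE [P3→Z gives 6>2]
(A,Q,Y): not NE [P1→C gives 7>5; P2→R gives 8>5; P3→Z gives 6>5]
(A,Q,Z): not NE [P1→D gives 6>4; P2→S gives 9>1]
(A,R,X): not NE [P1→D gives 8>6; P2→Q gives 5>2; P3→Z gives 7>6]
(A,R,Y): not NE [P1→D gives 9>6]
(A,R,Z): not NE [P1→C gives 8>0; P2→S gives 9>0]
(A,S,X): not NE [P1→B gives 9>1; P2→Q gives 5>4; P3→Z gives 9>2]
(A,S,Y): not NE [P1→B gives 5>2; P2→R gives 8>3; P3→Z gives 9>1]
(A,S,Z): not NE [P1→B gives 8>6]
(B,P,X): not NE [P2→R gives 7>1; P3→Z gives 8>4]
(B,P,Y): not NE [P1→D gives 9>2; P2→Q gives 7>6; P3→Z gives 8>4]
(B,P,Z): not NE [P1→C gives 9>4]
(B,Q,X): not NE [P1→A gives 9>3; P2→R gives 7>2; P3→Y gives 3>0]
(B,Q,Y): not NE [P1→C gives 7>6]
(B,Q,Z): not NE [P1→D gives 6>4; P2→P gives 8>5; P3→Y gives 3>1]
(B,R,X): not NE [P1→D gives 8>2; P3→Y gives 7>6]
(B,R,Y): not NE [P1→D gives 9>3; P2→Q gives 7>5]
(B,R,Z): not NE [P2→P gives 8>0; P3→Y gives 7>6]
(B,S,X): not NE [P2→R gives 7>1; P3→Y gives 5>1]
(B,S,Y): not NE [P2→Q gives 7>3]
(B,S,Z): not NE [P2→P gives 8>3; P3→Y gives 5>0]
(C,P,X): not NE [P1→B gives 7>4; P3→Y gives 8>5]
(C,P,Y): not NE [P1→D gives 9>2; P2→S gives 3>2]
(C,P,Z): not NE [P3→Y gives 8>2]
(C,Q,X): not NE [P1→A gives 9>2; P2→P gives 8>2]
(C,Q,Y): not NE [P2→S gives 3>2]
(C,Q,Z): not NE [P1→D gives 6>4; P2→R gives 7>0]
(C,R,X): not NE [P1→D gives 8>2; P2→P gives 8>2; P3→Y gives 5>2]
(C,R,Y): not NE [P1→D gives 9>1]
(C,R,Z): not NE [P3→Y gives 5>0]
(C,S,X): not NE [P1→B gives 9>2; P2→P gives 8>7]
(C,S,Y): not NE [P1→B gives 5>3; P3→X gives 9>5]
(C,S,Z): not NE [P1→B gives 8>6; P2→R gives 7>0; P3→X gives 9>2]
(D,P,X): not NE [P1→B gives 7>2; P2→R gives 8>5]
(D,P,Y): not NE [P2→S gives 6>4; P3→X gives 3>0]
(D,P,Z): not NE [P1→C gives 9>4; P2→S gives 8>7; P3→X gives 3>1]
(D,Q,X): not NE [P1→A gives 9>2; P3→Y gives 7>4]
(D,Q,Y): not NE [P1→C gives 7>3; P2→S gives 6>3]
(D,Q,Z): not NE [P2→S gives 8>6; P3→Y gives 7>6]
(D,R,X): not NE [P3→Y gives 9>0]
(D,R,Y): not NE [P2→S gives 6>0]
(D,R,Z): not NE [P1→C gives 8>5; P2→S gives 8>0; P3→Y gives 9>2]
(D,S,X): not NE [P1→B gives 9>1; P2→R gives 8>4; P3→Y gives 5>3]
(D,S,Y): not NE [P1→B gives 5>2]
(D,S,Z): not NE [P1→B gives 8>1; P3→Y gives 5>2]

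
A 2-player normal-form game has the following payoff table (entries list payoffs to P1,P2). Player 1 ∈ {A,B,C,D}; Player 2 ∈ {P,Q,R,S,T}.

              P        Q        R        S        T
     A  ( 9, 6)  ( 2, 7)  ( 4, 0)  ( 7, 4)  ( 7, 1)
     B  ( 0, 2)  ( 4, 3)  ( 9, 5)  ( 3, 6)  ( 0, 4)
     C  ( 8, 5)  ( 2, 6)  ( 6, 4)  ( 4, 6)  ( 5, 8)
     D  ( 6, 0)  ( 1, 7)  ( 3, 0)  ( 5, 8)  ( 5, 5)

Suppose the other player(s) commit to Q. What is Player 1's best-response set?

u_1(A vs Q) = 2
u_1(B vs Q) = 4
u_1(C vs Q) = 2
u_1(D vs Q) = 1
max payoff 4 at {B}

BR_1 = {B}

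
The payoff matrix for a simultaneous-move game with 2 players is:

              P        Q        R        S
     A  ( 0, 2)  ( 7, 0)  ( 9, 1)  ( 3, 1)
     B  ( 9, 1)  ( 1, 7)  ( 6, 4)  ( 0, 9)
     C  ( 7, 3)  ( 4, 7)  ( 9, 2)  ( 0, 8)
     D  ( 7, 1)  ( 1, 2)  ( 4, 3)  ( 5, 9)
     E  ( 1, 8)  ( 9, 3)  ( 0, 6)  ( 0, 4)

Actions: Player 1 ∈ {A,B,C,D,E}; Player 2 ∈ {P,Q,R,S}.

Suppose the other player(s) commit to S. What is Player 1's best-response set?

BR_1 = {D}

u_1(A vs S) = 3
u_1(B vs S) = 0
u_1(C vs S) = 0
u_1(D vs S) = 5
u_1(E vs S) = 0
max payoff 5 at {D}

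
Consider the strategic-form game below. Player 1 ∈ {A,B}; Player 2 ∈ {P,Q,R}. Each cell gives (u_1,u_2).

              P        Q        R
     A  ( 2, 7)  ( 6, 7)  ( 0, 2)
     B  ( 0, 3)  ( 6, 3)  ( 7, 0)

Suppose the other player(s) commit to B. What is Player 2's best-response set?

u_2(P vs B) = 3
u_2(Q vs B) = 3
u_2(R vs B) = 0
max payoff 3 at {P,Q}

P2 best: {P,Q}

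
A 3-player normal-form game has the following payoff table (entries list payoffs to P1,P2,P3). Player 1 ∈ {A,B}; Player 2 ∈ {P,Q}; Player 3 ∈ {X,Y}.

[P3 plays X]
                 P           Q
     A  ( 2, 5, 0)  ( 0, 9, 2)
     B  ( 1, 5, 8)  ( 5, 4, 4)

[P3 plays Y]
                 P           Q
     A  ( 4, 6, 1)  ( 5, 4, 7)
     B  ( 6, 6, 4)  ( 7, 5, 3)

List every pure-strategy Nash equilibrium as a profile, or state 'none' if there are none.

PSNE: ∅

(A,P,X): not NE [P2→Q gives 9>5; P3→Y gives 1>0]
(A,P,Y): not NE [P1→B gives 6>4]
(A,Q,X): not NE [P1→B gives 5>0; P3→Y gives 7>2]
(A,Q,Y): not NE [P1→B gives 7>5; P2→P gives 6>4]
(B,P,X): not NE [P1→A gives 2>1]
(B,P,Y): not NE [P3→X gives 8>4]
(B,Q,X): not NE [P2→P gives 5>4]
(B,Q,Y): not NE [P2→P gives 6>5; P3→X gives 4>3]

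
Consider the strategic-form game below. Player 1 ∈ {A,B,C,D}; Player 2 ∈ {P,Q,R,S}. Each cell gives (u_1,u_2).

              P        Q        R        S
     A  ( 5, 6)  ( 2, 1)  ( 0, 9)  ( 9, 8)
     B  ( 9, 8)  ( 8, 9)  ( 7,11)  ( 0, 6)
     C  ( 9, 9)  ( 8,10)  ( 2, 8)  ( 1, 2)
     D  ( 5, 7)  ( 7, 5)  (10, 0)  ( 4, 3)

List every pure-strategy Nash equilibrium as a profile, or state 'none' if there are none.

(A,P): not NE [P1→C gives 9>5; P2→R gives 9>6]
(A,Q): not NE [P1→C gives 8>2; P2→R gives 9>1]
(A,R): not NE [P1→D gives 10>0]
(A,S): not NE [P2→R gives 9>8]
(B,P): not NE [P2→R gives 11>8]
(B,Q): not NE [P2→R gives 11>9]
(B,R): not NE [P1→D gives 10>7]
(B,S): not NE [P1→A gives 9>0; P2→R gives 11>6]
(C,P): not NE [P2→Q gives 10>9]
(C,Q): NE
(C,R): not NE [P1→D gives 10>2; P2→Q gives 10>8]
(C,S): not NE [P1→A gives 9>1; P2→Q gives 10>2]
(D,P): not NE [P1→C gives 9>5]
(D,Q): not NE [P1→C gives 8>7; P2→P gives 7>5]
(D,R): not NE [P2→P gives 7>0]
(D,S): not NE [P1→A gives 9>4; P2→P gives 7>3]

NE set: (C,Q)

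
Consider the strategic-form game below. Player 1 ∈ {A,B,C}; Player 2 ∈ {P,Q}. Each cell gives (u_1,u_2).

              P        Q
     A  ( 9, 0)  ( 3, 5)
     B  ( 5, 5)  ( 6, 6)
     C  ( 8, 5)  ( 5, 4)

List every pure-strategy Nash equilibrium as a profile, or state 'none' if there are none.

Nash profiles: (B,Q)

(A,P): not NE [P2→Q gives 5>0]
(A,Q): not NE [P1→B gives 6>3]
(B,P): not NE [P1→A gives 9>5; P2→Q gives 6>5]
(B,Q): NE
(C,P): not NE [P1→A gives 9>8]
(C,Q): not NE [P1→B gives 6>5; P2→P gives 5>4]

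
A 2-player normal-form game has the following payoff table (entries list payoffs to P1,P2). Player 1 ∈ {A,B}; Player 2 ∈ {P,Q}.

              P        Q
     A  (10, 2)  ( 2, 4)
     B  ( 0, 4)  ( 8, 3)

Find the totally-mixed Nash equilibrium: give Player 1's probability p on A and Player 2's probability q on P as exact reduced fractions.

P1 mixes 1/3 on A; P2 mixes 3/8 on P

P1 indiff ⇒ q·10+(1-q)·2 = q·0+(1-q)·8 ⇒ q(10) = (1-q)(6) ⇒ q = 3/8
P2 indiff ⇒ p·2+(1-p)·4 = p·4+(1-p)·3 ⇒ p(-2) = (1-p)(-1) ⇒ p = 1/3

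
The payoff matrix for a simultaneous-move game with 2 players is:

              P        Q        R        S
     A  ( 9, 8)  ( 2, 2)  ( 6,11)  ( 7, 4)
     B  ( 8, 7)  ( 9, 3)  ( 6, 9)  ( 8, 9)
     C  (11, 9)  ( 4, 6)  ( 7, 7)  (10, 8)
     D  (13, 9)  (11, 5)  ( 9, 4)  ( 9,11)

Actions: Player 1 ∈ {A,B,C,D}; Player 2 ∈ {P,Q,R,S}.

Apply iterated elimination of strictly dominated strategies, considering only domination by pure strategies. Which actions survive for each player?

Remaining: P1:{C,D} P2:{P,S}

P1 drop A (C beats it: P:11>9 Q:4>2 R:7>6 S:10>7)
P1 drop B (D beats it: P:13>8 Q:11>9 R:9>6 S:9>8)
P2 drop Q (P beats it: C:9>6 D:9>5)
P2 drop R (P beats it: C:9>7 D:9>4)
P1→{C,D} P2→{P,S}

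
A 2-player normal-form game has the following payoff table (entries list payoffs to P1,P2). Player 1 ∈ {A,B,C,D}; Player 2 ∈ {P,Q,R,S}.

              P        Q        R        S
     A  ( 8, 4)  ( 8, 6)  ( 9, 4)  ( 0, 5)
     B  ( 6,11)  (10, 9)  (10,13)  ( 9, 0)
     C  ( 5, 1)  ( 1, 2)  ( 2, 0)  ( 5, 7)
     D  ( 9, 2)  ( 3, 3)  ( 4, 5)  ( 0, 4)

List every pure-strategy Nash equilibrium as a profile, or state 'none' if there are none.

Nash profiles: (B,R)

(A,P): not NE [P1→D gives 9>8; P2→Q gives 6>4]
(A,Q): not NE [P1→B gives 10>8]
(A,R): not NE [P1→B gives 10>9; P2→Q gives 6>4]
(A,S): not NE [P1→B gives 9>0; P2→Q gives 6>5]
(B,P): not NE [P1→D gives 9>6; P2→R gives 13>11]
(B,Q): not NE [P2→R gives 13>9]
(B,R): NE
(B,S): not NE [P2→R gives 13>0]
(C,P): not NE [P1→D gives 9>5; P2→S gives 7>1]
(C,Q): not NE [P1→B gives 10>1; P2→S gives 7>2]
(C,R): not NE [P1→B gives 10>2; P2→S gives 7>0]
(C,S): not NE [P1→B gives 9>5]
(D,P): not NE [P2→R gives 5>2]
(D,Q): not NE [P1→B gives 10>3; P2→R gives 5>3]
(D,R): not NE [P1→B gives 10>4]
(D,S): not NE [P1→B gives 9>0; P2→R gives 5>4]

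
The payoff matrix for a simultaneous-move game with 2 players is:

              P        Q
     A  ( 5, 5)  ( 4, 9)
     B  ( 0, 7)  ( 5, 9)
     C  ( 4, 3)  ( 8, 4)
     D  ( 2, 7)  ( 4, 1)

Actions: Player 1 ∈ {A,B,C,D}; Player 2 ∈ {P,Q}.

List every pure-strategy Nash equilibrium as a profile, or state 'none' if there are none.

Nash profiles: (C,Q)

(A,P): not NE [P2→Q gives 9>5]
(A,Q): not NE [P1→C gives 8>4]
(B,P): not NE [P1→A gives 5>0; P2→Q gives 9>7]
(B,Q): not NE [P1→C gives 8>5]
(C,P): not NE [P1→A gives 5>4; P2→Q gives 4>3]
(C,Q): NE
(D,P): not NE [P1→A gives 5>2]
(D,Q): not NE [P1→C gives 8>4; P2→P gives 7>1]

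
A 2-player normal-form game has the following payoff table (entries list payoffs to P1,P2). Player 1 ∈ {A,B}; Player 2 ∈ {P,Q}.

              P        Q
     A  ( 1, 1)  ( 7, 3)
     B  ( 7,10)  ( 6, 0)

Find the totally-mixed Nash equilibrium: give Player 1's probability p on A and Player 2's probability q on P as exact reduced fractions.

P1 indiff ⇒ q·1+(1-q)·7 = q·7+(1-q)·6 ⇒ q(-6) = (1-q)(-1) ⇒ q = 1/7
P2 indiff ⇒ p·1+(1-p)·10 = p·3+(1-p)·0 ⇒ p(-2) = (1-p)(-10) ⇒ p = 5/6

P1 mixes 5/6 on A; P2 mixes 1/7 on P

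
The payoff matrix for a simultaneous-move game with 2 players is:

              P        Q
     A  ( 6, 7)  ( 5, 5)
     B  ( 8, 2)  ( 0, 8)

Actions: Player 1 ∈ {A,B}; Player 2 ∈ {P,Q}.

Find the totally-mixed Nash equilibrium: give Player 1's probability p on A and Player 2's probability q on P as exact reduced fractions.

P1 mixes 3/4 on A; P2 mixes 5/7 on P

P1 indiff ⇒ q·6+(1-q)·5 = q·8+(1-q)·0 ⇒ q(-2) = (1-q)(-5) ⇒ q = 5/7
P2 indiff ⇒ p·7+(1-p)·2 = p·5+(1-p)·8 ⇒ p(2) = (1-p)(6) ⇒ p = 3/4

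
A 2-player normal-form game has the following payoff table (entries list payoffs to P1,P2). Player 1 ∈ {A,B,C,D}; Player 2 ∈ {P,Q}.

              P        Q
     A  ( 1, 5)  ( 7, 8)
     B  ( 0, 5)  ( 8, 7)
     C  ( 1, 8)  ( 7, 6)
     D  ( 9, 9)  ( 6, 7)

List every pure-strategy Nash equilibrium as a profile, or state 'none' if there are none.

(A,P): not NE [P1→D gives 9>1; P2→Q gives 8>5]
(A,Q): not NE [P1→B gives 8>7]
(B,P): not NE [P1→D gives 9>0; P2→Q gives 7>5]
(B,Q): NE
(C,P): not NE [P1→D gives 9>1]
(C,Q): not NE [P1→B gives 8>7; P2→P gives 8>6]
(D,P): NE
(D,Q): not NE [P1→B gives 8>6; P2→P gives 9>7]

NE set: (B,Q), (D,P)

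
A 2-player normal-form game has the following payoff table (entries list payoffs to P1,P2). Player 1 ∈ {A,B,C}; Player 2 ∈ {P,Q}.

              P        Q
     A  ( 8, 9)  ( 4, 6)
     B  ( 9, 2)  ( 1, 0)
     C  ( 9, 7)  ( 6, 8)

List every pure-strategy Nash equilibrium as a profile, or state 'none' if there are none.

(A,P): not NE [P1→C gives 9>8]
(A,Q): not NE [P1→C gives 6>4; P2→P gives 9>6]
(B,P): NE
(B,Q): not NE [P1→C gives 6>1; P2→P gives 2>0]
(C,P): not NE [P2→Q gives 8>7]
(C,Q): NE

Nash profiles: (B,P), (C,Q)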